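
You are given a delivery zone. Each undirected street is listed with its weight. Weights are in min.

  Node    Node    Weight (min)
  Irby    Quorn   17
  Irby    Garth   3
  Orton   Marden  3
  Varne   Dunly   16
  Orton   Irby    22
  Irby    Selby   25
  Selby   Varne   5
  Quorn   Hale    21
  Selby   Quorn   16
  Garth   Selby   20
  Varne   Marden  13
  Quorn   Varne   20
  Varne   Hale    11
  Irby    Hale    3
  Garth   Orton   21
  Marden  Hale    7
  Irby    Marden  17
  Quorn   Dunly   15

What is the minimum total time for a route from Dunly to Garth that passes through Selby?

Shortest Dunly→Selby: Dunly → Varne → Selby = 21
Shortest Selby→Garth: Selby → Garth = 20
Total via Selby: 21 + 20 = 41 min.

41 min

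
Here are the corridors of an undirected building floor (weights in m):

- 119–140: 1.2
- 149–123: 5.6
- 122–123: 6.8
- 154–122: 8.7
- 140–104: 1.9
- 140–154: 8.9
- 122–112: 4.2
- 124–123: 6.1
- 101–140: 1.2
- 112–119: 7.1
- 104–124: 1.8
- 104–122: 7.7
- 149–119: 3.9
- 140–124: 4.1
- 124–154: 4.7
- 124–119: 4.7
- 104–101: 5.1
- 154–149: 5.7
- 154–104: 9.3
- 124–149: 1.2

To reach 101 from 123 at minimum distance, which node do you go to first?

Enumerating some paths:
123 → 149 → 124 → 104 → 140 → 101: 5.6+1.2+1.8+1.9+1.2 = 11.7
123 → 124 → 140 → 101: 6.1+4.1+1.2 = 11.4
123 → 124 → 104 → 140 → 101: 6.1+1.8+1.9+1.2 = 11
The minimum is 11 m via 123 → 124 → 104 → 140 → 101.
So from 123 the first move is to 124.

124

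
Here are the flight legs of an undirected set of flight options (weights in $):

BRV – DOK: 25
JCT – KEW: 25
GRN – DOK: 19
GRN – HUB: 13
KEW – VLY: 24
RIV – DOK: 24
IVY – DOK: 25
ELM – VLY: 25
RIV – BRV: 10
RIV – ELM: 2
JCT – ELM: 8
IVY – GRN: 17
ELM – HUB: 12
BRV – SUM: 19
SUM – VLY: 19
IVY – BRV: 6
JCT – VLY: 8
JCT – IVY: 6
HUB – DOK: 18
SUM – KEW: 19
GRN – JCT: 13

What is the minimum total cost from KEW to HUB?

$45

Candidate routes:
KEW–VLY–JCT–GRN–HUB: 24+8+13+13 = 58
KEW–JCT–GRN–HUB: 25+13+13 = 51
KEW–JCT–ELM–HUB: 25+8+12 = 45
KEW–VLY–JCT–ELM–HUB: 24+8+8+12 = 52
The minimum is $45 via KEW–JCT–ELM–HUB.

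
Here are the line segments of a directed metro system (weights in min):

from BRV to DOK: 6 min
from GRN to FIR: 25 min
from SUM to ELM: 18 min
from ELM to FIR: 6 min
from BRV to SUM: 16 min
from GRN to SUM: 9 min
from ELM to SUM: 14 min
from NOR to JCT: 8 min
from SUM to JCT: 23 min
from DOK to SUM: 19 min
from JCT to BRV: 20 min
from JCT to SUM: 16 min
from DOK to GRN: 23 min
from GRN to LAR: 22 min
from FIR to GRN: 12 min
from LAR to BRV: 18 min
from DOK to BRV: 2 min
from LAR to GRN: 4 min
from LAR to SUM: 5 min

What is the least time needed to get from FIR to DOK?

Enumerating some paths:
FIR - GRN - LAR - BRV - DOK: 12+22+18+6 = 58
FIR - GRN - SUM - JCT - BRV - DOK: 12+9+23+20+6 = 70
The minimum is 58 min via FIR - GRN - LAR - BRV - DOK.

58 min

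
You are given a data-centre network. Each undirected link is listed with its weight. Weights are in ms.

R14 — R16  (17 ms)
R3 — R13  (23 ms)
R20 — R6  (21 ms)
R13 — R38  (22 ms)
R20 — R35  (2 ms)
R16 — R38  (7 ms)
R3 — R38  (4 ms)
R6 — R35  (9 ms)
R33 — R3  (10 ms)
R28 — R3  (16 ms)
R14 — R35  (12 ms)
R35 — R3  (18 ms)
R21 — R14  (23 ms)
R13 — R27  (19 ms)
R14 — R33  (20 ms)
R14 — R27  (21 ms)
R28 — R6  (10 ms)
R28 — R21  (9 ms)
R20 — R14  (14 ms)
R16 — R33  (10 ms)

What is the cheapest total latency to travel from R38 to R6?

Candidate routes:
R38 → R3 → R28 → R6: 4+16+10 = 30
R38 → R3 → R35 → R6: 4+18+9 = 31
The minimum is 30 ms via R38 → R3 → R28 → R6.

30 ms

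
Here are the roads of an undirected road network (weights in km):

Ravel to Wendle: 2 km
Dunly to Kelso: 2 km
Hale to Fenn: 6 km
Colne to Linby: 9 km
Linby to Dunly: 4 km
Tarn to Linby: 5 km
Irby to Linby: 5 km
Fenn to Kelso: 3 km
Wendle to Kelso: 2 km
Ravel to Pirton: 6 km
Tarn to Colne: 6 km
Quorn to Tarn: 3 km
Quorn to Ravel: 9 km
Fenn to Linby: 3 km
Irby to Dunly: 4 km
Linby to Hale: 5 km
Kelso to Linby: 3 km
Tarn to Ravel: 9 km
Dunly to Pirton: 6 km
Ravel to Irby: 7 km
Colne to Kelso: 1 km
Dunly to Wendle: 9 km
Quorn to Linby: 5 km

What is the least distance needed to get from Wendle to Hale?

10 km

Compare a few routes:
Wendle → Kelso → Fenn → Hale: 2+3+6 = 11
Wendle → Kelso → Dunly → Linby → Hale: 2+2+4+5 = 13
Wendle → Kelso → Linby → Hale: 2+3+5 = 10
Wendle → Kelso → Fenn → Linby → Hale: 2+3+3+5 = 13
Cheapest is Wendle → Kelso → Linby → Hale at 10 km.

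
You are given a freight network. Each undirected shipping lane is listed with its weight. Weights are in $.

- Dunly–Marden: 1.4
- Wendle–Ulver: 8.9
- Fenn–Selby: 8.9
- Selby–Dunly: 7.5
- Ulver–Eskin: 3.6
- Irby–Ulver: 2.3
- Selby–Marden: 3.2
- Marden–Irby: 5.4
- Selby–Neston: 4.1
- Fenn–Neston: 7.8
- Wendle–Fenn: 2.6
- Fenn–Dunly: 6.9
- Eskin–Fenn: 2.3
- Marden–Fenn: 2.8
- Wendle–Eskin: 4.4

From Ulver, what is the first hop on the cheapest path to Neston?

Eskin

Compare a few routes:
Ulver - Irby - Marden - Selby - Neston: 2.3+5.4+3.2+4.1 = 15
Ulver - Eskin - Fenn - Neston: 3.6+2.3+7.8 = 13.7
Cheapest is Ulver - Eskin - Fenn - Neston at $13.7.
So from Ulver the first move is to Eskin.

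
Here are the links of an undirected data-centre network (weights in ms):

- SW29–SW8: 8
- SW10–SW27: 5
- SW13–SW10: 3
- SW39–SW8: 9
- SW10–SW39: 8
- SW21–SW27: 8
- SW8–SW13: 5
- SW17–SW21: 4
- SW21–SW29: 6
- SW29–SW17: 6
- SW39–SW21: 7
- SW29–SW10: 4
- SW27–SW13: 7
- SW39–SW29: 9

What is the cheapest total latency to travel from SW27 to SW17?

Candidate routes:
SW27–SW10–SW29–SW17: 5+4+6 = 15
SW27–SW21–SW17: 8+4 = 12
SW27–SW10–SW29–SW21–SW17: 5+4+6+4 = 19
SW27–SW13–SW10–SW29–SW17: 7+3+4+6 = 20
The minimum is 12 ms via SW27–SW21–SW17.

12 ms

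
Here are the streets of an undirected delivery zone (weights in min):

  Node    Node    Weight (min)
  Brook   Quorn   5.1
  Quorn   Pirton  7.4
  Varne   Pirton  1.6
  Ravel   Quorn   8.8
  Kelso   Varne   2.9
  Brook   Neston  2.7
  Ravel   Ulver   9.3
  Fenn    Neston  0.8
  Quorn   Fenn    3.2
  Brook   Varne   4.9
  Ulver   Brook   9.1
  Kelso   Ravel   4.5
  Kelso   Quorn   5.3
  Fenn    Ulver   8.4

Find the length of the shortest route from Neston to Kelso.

9.3 min

Candidate routes:
Neston - Fenn - Quorn - Pirton - Varne - Kelso: 0.8+3.2+7.4+1.6+2.9 = 15.9
Neston - Brook - Varne - Kelso: 2.7+4.9+2.9 = 10.5
Neston - Fenn - Quorn - Kelso: 0.8+3.2+5.3 = 9.3
Neston - Brook - Quorn - Kelso: 2.7+5.1+5.3 = 13.1
Cheapest is Neston - Fenn - Quorn - Kelso at 9.3 min.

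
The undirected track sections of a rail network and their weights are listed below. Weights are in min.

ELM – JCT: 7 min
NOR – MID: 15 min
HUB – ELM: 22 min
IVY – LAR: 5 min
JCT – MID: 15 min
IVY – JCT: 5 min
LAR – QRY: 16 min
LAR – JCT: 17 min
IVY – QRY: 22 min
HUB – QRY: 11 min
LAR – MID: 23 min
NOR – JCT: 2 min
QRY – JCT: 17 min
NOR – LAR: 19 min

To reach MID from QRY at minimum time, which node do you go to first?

JCT

Compare a few routes:
QRY–JCT–NOR–MID: 17+2+15 = 34
QRY–LAR–MID: 16+23 = 39
QRY–JCT–MID: 17+15 = 32
The minimum is 32 min via QRY–JCT–MID.
So from QRY the first move is to JCT.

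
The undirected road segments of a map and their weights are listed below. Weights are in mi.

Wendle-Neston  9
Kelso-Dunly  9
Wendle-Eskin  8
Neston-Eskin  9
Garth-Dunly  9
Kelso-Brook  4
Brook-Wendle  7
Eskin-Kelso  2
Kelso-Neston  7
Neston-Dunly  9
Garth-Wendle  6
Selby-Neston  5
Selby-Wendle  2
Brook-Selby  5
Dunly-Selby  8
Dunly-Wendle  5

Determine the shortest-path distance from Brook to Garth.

Compare a few routes:
Brook–Wendle–Garth: 7+6 = 13
Brook–Kelso–Eskin–Wendle–Garth: 4+2+8+6 = 20
The minimum is 13 mi via Brook–Wendle–Garth.

13 mi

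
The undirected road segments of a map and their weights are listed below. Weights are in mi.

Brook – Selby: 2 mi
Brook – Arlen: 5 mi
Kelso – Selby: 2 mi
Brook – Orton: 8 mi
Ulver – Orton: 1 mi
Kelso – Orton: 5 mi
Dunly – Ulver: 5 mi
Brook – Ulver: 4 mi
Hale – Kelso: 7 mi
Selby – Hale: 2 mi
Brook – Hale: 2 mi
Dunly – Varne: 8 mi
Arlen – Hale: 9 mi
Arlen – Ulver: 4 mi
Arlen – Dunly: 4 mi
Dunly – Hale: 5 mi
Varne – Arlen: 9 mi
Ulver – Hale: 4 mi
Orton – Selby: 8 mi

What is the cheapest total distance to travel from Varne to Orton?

14 mi

Enumerating some paths:
Varne - Dunly - Arlen - Ulver - Orton: 8+4+4+1 = 17
Varne - Dunly - Ulver - Orton: 8+5+1 = 14
Cheapest is Varne - Dunly - Ulver - Orton at 14 mi.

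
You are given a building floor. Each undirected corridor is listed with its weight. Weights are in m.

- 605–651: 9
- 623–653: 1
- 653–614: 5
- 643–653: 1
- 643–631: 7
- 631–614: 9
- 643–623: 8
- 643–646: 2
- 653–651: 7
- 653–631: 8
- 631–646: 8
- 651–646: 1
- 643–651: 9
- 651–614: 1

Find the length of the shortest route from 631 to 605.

18 m

Settle nodes by increasing distance from 631:
631: 0
643: 7  (via 631)
646: 8  (via 631)
653: 8  (via 631)
614: 9  (via 631)
651: 9  (via 646)
623: 9  (via 653)
605: 18  (via 651)
Shortest route: 631 → 646 → 651 → 605 = 18 m.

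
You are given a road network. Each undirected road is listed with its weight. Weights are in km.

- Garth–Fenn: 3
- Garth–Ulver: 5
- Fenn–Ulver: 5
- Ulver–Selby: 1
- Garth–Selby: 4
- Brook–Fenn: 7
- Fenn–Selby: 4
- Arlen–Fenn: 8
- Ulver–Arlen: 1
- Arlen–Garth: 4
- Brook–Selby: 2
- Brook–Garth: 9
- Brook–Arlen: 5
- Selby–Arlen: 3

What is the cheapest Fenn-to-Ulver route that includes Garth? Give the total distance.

Best Fenn to Garth: Fenn → Garth costing 3
Best Garth to Ulver: Garth → Ulver costing 5
Total via Garth: 3 + 5 = 8 km.

8 km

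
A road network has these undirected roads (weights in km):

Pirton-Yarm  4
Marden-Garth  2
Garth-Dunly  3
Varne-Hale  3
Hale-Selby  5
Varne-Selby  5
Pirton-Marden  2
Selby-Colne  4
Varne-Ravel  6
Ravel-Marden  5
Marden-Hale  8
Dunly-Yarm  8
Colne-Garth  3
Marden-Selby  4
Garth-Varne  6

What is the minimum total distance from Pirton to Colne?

Running Dijkstra from Pirton:
Pirton: 0
Marden: 2  (via Pirton)
Yarm: 4  (via Pirton)
Garth: 4  (via Marden)
Selby: 6  (via Marden)
Colne: 7  (via Garth)
Shortest route: Pirton–Marden–Garth–Colne = 7 km.

7 km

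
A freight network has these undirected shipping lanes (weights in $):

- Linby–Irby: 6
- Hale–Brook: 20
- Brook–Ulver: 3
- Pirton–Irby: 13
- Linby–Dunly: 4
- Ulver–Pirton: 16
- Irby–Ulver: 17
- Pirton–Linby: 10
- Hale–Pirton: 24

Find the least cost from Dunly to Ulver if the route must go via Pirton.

$30

Best Dunly to Pirton: Dunly–Linby–Pirton costing 14
Best Pirton to Ulver: Pirton–Ulver costing 16
Total via Pirton: 14 + 16 = $30.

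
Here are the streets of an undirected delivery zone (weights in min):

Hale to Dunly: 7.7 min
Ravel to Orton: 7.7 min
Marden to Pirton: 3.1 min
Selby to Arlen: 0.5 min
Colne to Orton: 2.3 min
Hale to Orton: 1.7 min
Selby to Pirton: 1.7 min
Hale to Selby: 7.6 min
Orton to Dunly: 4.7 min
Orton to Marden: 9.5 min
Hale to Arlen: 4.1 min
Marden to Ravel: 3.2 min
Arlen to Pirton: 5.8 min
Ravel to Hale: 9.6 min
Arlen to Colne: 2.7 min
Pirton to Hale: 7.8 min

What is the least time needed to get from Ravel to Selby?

8 min

Compare a few routes:
Ravel - Marden - Pirton - Arlen - Selby: 3.2+3.1+5.8+0.5 = 12.6
Ravel - Marden - Pirton - Selby: 3.2+3.1+1.7 = 8
Cheapest is Ravel - Marden - Pirton - Selby at 8 min.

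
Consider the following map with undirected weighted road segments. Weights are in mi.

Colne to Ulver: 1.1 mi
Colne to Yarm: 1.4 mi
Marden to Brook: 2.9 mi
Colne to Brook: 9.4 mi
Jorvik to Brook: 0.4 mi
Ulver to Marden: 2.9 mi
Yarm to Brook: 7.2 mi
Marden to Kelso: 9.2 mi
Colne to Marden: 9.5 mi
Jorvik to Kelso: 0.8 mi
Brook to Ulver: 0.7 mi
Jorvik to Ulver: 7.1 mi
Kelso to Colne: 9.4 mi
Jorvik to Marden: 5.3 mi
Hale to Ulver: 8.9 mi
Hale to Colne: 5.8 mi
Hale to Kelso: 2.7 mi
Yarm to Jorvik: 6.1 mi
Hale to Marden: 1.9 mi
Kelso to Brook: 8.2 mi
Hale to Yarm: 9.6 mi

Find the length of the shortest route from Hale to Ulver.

4.6 mi

Running Dijkstra from Hale:
Hale: 0
Marden: 1.9  (via Hale)
Kelso: 2.7  (via Hale)
Jorvik: 3.5  (via Kelso)
Brook: 3.9  (via Jorvik)
Ulver: 4.6  (via Brook)
Shortest route: Hale → Kelso → Jorvik → Brook → Ulver = 4.6 mi.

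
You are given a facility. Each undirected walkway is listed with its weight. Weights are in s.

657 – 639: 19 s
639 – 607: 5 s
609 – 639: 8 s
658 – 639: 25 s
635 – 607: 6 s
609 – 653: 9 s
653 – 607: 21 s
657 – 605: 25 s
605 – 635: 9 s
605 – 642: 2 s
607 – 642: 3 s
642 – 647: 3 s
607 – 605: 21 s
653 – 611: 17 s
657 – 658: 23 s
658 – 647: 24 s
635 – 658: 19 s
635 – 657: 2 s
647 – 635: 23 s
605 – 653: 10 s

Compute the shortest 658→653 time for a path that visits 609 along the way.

Best 658 to 609: 658 → 639 → 609 costing 33
Shortest 609→653: 609 → 653 = 9
Total via 609: 33 + 9 = 42 s.

42 s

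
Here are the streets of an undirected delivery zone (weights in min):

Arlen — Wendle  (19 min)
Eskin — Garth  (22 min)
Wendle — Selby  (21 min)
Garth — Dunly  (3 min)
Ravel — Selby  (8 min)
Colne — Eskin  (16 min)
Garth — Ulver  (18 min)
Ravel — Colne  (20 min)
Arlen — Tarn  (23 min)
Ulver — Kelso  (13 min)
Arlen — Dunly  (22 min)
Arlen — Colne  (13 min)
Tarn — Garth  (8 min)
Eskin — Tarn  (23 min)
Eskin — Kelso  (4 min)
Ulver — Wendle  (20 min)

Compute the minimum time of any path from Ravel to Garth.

58 min

Settle nodes by increasing distance from Ravel:
Ravel: 0
Selby: 8  (via Ravel)
Colne: 20  (via Ravel)
Wendle: 29  (via Selby)
Arlen: 33  (via Colne)
Eskin: 36  (via Colne)
Kelso: 40  (via Eskin)
Ulver: 49  (via Wendle)
Dunly: 55  (via Arlen)
Tarn: 56  (via Arlen)
Garth: 58  (via Eskin)
Shortest route: Ravel → Colne → Eskin → Garth = 58 min.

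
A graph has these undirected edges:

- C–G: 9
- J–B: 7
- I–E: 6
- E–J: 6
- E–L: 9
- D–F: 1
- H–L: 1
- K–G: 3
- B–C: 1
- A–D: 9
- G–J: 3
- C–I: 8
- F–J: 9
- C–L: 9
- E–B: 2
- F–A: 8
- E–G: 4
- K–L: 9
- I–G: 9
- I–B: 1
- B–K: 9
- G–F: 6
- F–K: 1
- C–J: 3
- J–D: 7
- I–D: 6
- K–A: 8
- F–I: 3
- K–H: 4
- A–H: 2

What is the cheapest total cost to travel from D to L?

Enumerating some paths:
D–F–K–L: 1+1+9 = 11
D–F–K–H–L: 1+1+4+1 = 7
Cheapest is D–F–K–H–L at 7.

7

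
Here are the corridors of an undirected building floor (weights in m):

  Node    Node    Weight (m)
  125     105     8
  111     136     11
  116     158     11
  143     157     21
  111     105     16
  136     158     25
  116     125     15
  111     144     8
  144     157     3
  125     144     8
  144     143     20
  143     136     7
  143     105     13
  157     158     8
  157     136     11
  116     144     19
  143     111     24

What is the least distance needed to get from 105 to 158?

Settle nodes by increasing distance from 105:
105: 0
125: 8  (via 105)
143: 13  (via 105)
144: 16  (via 125)
111: 16  (via 105)
157: 19  (via 144)
136: 20  (via 143)
116: 23  (via 125)
158: 27  (via 157)
Shortest route: 105–125–144–157–158 = 27 m.

27 m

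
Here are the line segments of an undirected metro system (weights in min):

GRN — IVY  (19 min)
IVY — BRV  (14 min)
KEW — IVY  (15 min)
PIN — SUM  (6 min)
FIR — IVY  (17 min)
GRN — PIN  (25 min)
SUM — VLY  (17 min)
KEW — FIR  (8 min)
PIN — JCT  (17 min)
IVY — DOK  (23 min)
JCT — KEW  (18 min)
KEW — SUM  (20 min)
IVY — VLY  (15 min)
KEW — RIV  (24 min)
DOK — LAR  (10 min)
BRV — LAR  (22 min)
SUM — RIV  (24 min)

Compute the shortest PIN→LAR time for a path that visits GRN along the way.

77 min

Best PIN to GRN: PIN → GRN costing 25
Shortest GRN→LAR: GRN → IVY → DOK → LAR = 52
Total via GRN: 25 + 52 = 77 min.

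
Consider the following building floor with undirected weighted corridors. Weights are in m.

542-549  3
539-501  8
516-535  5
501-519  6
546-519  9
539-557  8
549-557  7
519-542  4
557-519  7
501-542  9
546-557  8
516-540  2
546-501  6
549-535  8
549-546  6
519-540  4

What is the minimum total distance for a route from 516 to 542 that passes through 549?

16 m

Best 516 to 549: 516 → 535 → 549 costing 13
Best 549 to 542: 549 → 542 costing 3
Total via 549: 13 + 3 = 16 m.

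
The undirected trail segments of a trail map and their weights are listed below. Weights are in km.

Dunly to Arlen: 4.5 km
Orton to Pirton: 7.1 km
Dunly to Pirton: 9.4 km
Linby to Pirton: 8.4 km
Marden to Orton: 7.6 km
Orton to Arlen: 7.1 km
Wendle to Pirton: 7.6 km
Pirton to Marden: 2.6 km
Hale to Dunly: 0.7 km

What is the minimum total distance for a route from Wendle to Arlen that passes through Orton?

Best Wendle to Orton: Wendle–Pirton–Orton costing 14.7
Shortest Orton→Arlen: Orton–Arlen = 7.1
Total via Orton: 14.7 + 7.1 = 21.8 km.

21.8 km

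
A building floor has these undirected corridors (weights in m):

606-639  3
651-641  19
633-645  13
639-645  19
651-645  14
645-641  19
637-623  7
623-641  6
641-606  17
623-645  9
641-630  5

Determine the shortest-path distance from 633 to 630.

Candidate routes:
633 → 645 → 641 → 630: 13+19+5 = 37
633 → 645 → 651 → 641 → 630: 13+14+19+5 = 51
633 → 645 → 623 → 641 → 630: 13+9+6+5 = 33
The minimum is 33 m via 633 → 645 → 623 → 641 → 630.

33 m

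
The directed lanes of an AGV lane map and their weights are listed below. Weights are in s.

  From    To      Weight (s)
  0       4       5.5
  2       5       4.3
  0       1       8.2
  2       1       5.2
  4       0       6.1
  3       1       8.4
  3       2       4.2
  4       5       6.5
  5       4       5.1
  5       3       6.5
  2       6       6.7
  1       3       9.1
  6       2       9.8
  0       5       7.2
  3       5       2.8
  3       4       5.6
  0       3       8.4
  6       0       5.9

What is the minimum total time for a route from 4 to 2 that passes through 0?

Best 4 to 0: 4–0 costing 6.1
Best 0 to 2: 0–3–2 costing 12.6
Total via 0: 6.1 + 12.6 = 18.7 s.

18.7 s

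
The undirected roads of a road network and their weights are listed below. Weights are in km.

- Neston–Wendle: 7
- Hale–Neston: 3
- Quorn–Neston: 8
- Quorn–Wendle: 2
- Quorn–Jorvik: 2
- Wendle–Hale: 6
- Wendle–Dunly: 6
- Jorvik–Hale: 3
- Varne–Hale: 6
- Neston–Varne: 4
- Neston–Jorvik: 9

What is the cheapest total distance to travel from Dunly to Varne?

Candidate routes:
Dunly → Wendle → Quorn → Jorvik → Hale → Varne: 6+2+2+3+6 = 19
Dunly → Wendle → Neston → Varne: 6+7+4 = 17
Dunly → Wendle → Hale → Varne: 6+6+6 = 18
The minimum is 17 km via Dunly → Wendle → Neston → Varne.

17 km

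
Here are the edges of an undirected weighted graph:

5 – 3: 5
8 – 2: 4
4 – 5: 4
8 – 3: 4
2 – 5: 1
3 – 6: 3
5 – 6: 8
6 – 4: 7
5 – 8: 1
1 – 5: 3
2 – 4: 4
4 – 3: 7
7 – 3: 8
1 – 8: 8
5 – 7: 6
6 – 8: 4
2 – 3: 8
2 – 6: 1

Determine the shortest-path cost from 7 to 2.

Shortest distances from 7:
7: 0
5: 6  (via 7)
2: 7  (via 5)
Shortest route: 7 → 5 → 2 = 7.

7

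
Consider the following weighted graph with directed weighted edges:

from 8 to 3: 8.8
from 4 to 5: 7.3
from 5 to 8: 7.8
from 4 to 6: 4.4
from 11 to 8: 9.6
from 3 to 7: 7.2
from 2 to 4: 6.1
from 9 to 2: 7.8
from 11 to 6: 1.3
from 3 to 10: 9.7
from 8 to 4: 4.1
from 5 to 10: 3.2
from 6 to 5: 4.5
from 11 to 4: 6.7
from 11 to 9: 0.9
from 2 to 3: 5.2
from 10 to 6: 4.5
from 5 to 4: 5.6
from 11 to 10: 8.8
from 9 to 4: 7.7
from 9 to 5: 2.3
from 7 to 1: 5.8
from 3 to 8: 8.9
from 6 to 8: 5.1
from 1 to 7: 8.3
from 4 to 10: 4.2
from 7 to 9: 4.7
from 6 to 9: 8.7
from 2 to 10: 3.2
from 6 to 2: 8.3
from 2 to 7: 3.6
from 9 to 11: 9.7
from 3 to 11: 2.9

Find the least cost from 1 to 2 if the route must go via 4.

33.4

Shortest 1→4: 1–7–9–4 = 20.7
Shortest 4→2: 4–6–2 = 12.7
Total via 4: 20.7 + 12.7 = 33.4.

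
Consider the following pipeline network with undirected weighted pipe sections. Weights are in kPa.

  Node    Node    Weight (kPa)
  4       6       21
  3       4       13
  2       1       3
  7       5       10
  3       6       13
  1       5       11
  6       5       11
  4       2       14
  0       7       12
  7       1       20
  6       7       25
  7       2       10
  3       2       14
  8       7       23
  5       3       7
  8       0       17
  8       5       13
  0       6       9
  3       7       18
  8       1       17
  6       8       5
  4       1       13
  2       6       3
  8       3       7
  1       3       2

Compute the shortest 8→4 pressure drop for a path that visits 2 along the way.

Shortest 8→2: 8–6–2 = 8
Shortest 2→4: 2–4 = 14
Total via 2: 8 + 14 = 22 kPa.

22 kPa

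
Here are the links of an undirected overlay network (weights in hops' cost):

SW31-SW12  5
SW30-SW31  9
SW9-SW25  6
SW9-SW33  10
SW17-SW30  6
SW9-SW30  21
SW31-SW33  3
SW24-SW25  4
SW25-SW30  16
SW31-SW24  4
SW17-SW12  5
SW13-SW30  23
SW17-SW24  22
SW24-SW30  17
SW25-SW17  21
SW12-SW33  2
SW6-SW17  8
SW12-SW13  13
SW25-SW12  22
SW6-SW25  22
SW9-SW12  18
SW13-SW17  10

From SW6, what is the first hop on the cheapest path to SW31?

Compare a few routes:
SW6–SW17–SW30–SW31: 8+6+9 = 23
SW6–SW17–SW12–SW31: 8+5+5 = 18
The minimum is 18 hops' cost via SW6–SW17–SW12–SW31.
So from SW6 the first move is to SW17.

SW17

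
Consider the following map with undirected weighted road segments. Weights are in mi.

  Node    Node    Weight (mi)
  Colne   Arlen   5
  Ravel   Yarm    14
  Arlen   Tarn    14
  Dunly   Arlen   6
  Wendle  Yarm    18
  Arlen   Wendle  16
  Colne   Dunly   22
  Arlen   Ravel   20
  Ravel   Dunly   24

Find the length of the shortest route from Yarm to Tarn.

Running Dijkstra from Yarm:
Yarm: 0
Ravel: 14  (via Yarm)
Wendle: 18  (via Yarm)
Arlen: 34  (via Ravel)
Dunly: 38  (via Ravel)
Colne: 39  (via Arlen)
Tarn: 48  (via Arlen)
Shortest route: Yarm → Ravel → Arlen → Tarn = 48 mi.

48 mi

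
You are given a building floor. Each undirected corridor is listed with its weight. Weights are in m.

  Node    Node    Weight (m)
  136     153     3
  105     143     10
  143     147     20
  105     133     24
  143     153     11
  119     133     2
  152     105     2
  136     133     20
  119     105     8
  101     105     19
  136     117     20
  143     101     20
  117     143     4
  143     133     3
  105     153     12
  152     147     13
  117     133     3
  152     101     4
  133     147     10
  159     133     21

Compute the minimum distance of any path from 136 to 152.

Running Dijkstra from 136:
136: 0
153: 3  (via 136)
143: 14  (via 153)
105: 15  (via 153)
133: 17  (via 143)
152: 17  (via 105)
Shortest route: 136 → 153 → 105 → 152 = 17 m.

17 m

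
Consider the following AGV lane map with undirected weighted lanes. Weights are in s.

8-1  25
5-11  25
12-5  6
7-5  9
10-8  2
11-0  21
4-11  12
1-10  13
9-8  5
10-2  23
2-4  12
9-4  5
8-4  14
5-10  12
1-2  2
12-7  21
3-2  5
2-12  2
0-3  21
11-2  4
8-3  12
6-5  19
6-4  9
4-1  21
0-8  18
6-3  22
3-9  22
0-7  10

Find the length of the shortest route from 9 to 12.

Shortest distances from 9:
9: 0
4: 5  (via 9)
8: 5  (via 9)
10: 7  (via 8)
6: 14  (via 4)
2: 17  (via 4)
3: 17  (via 8)
11: 17  (via 4)
1: 19  (via 2)
5: 19  (via 10)
12: 19  (via 2)
Shortest route: 9–4–2–12 = 19 s.

19 s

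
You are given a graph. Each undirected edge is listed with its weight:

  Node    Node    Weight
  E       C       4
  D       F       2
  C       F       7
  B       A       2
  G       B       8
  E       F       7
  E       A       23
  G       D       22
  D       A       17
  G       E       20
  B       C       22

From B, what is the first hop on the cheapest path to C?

C

Compare a few routes:
B - C: 22 = 22
B - A - E - C: 2+23+4 = 29
B - A - D - F - C: 2+17+2+7 = 28
B - A - D - F - E - C: 2+17+2+7+4 = 32
The minimum is 22 via B - C.
So from B the first move is to C.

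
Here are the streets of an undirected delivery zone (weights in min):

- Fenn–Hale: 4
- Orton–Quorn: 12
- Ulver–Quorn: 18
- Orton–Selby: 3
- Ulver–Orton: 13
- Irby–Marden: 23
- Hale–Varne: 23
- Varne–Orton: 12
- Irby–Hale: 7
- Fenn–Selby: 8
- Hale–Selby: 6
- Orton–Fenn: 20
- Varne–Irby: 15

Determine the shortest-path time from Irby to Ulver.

29 min

Settle nodes by increasing distance from Irby:
Irby: 0
Hale: 7  (via Irby)
Fenn: 11  (via Hale)
Selby: 13  (via Hale)
Varne: 15  (via Irby)
Orton: 16  (via Selby)
Marden: 23  (via Irby)
Quorn: 28  (via Orton)
Ulver: 29  (via Orton)
Shortest route: Irby → Hale → Selby → Orton → Ulver = 29 min.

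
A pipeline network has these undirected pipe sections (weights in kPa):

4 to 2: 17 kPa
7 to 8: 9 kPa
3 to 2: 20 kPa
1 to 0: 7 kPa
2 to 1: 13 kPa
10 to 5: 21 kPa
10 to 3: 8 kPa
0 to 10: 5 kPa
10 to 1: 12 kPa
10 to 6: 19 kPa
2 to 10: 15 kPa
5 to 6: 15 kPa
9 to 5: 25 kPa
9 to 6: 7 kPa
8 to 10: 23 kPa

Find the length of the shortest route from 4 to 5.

Compare a few routes:
4 → 2 → 10 → 5: 17+15+21 = 53
4 → 2 → 1 → 0 → 10 → 5: 17+13+7+5+21 = 63
The minimum is 53 kPa via 4 → 2 → 10 → 5.

53 kPa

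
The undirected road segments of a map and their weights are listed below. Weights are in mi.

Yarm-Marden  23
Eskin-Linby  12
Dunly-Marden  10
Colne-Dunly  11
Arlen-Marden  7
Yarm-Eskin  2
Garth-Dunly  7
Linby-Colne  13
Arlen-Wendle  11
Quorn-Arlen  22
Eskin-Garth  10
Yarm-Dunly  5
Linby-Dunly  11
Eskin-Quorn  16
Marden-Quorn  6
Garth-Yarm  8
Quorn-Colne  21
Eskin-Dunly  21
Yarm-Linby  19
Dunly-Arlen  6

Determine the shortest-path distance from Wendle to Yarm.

Running Dijkstra from Wendle:
Wendle: 0
Arlen: 11  (via Wendle)
Dunly: 17  (via Arlen)
Marden: 18  (via Arlen)
Yarm: 22  (via Dunly)
Shortest route: Wendle → Arlen → Dunly → Yarm = 22 mi.

22 mi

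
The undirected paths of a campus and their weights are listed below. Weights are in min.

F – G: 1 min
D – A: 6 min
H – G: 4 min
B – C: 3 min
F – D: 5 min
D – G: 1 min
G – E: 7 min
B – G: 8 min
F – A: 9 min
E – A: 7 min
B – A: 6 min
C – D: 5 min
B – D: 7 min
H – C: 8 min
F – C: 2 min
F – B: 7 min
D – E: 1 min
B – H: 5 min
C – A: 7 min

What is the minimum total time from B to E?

8 min

Enumerating some paths:
B - G - D - E: 8+1+1 = 10
B - D - E: 7+1 = 8
B - C - D - E: 3+5+1 = 9
Cheapest is B - D - E at 8 min.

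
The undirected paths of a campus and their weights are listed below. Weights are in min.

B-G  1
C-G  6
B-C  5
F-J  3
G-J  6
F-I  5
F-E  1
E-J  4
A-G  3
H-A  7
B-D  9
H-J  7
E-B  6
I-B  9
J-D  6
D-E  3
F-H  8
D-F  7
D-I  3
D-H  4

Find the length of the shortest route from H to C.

Compare a few routes:
H - D - B - C: 4+9+5 = 18
H - A - G - C: 7+3+6 = 16
Cheapest is H - A - G - C at 16 min.

16 min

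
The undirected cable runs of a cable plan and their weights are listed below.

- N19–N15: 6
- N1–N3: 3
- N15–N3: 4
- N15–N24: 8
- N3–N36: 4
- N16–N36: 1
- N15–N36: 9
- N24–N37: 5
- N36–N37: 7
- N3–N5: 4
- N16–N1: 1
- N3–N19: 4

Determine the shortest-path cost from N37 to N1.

Shortest distances from N37:
N37: 0
N24: 5  (via N37)
N36: 7  (via N37)
N16: 8  (via N36)
N1: 9  (via N16)
Shortest route: N37–N36–N16–N1 = 9.

9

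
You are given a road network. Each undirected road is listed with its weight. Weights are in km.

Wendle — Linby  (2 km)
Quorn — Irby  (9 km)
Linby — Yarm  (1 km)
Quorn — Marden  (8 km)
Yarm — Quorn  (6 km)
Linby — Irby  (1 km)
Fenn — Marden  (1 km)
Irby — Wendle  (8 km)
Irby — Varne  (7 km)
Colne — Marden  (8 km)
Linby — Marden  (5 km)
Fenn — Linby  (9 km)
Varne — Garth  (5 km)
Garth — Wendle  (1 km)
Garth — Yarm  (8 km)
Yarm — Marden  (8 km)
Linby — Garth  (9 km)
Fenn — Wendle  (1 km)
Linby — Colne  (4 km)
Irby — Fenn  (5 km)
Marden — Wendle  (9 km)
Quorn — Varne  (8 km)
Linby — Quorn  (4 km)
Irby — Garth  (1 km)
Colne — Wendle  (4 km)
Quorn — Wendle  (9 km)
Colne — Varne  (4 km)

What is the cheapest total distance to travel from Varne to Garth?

Running Dijkstra from Varne:
Varne: 0
Colne: 4  (via Varne)
Garth: 5  (via Varne)
Shortest route: Varne–Garth = 5 km.

5 km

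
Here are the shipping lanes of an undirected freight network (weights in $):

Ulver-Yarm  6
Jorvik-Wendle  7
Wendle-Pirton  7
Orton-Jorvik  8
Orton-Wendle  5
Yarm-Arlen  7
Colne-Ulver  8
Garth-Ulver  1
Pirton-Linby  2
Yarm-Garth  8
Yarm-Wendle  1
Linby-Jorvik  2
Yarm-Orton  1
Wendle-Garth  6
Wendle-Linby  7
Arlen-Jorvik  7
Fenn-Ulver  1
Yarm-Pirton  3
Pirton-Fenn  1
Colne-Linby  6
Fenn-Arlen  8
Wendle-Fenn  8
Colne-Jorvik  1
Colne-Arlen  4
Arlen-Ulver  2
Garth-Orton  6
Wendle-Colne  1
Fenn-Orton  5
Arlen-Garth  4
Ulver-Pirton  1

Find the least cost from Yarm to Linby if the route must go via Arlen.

Best Yarm to Arlen: Yarm → Wendle → Colne → Arlen costing 6
Best Arlen to Linby: Arlen → Ulver → Pirton → Linby costing 5
Total via Arlen: 6 + 5 = $11.

$11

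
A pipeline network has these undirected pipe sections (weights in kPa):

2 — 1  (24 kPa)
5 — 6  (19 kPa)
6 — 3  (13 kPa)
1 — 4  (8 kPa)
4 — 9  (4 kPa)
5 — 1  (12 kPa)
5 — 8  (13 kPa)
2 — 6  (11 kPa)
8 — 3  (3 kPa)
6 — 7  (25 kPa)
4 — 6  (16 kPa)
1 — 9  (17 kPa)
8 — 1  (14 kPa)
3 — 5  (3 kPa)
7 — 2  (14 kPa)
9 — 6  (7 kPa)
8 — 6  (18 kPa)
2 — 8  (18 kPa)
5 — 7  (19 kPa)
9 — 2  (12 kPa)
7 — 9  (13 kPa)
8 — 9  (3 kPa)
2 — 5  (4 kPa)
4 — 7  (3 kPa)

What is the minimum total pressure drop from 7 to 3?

Shortest distances from 7:
7: 0
4: 3  (via 7)
9: 7  (via 4)
8: 10  (via 9)
1: 11  (via 4)
3: 13  (via 8)
Shortest route: 7–4–9–8–3 = 13 kPa.

13 kPa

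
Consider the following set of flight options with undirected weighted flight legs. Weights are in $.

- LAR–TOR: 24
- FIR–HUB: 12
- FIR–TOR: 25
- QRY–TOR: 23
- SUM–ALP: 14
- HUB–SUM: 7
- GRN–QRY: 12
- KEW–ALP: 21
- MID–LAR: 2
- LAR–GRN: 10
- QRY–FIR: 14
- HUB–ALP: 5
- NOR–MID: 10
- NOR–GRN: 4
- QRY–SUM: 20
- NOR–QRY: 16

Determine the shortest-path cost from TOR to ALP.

$42

Settle nodes by increasing distance from TOR:
TOR: 0
QRY: 23  (via TOR)
LAR: 24  (via TOR)
FIR: 25  (via TOR)
MID: 26  (via LAR)
GRN: 34  (via LAR)
NOR: 36  (via MID)
HUB: 37  (via FIR)
ALP: 42  (via HUB)
Shortest route: TOR–FIR–HUB–ALP = $42.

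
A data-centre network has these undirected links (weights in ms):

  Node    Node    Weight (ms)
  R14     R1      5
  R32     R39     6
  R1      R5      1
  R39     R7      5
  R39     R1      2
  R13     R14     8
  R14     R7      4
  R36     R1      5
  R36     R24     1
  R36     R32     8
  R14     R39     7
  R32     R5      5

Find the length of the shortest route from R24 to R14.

Candidate routes:
R24–R36–R1–R14: 1+5+5 = 11
R24–R36–R1–R39–R14: 1+5+2+7 = 15
The minimum is 11 ms via R24–R36–R1–R14.

11 ms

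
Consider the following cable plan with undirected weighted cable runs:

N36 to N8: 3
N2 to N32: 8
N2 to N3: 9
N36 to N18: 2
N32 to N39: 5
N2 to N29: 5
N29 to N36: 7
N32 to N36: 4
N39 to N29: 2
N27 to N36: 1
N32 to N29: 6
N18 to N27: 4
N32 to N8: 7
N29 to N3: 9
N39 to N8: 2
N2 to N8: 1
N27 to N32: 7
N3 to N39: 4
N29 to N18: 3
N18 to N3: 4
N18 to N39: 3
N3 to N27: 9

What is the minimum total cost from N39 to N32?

Candidate routes:
N39 - N29 - N32: 2+6 = 8
N39 - N18 - N36 - N32: 3+2+4 = 9
N39 - N32: 5 = 5
The minimum is 5 via N39 - N32.

5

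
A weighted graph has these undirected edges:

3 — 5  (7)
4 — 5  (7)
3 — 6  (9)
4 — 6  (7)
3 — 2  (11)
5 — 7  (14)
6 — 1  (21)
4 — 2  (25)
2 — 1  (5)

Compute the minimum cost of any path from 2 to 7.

Candidate routes:
2 - 1 - 6 - 4 - 5 - 7: 5+21+7+7+14 = 54
2 - 4 - 5 - 7: 25+7+14 = 46
2 - 3 - 5 - 7: 11+7+14 = 32
2 - 3 - 6 - 4 - 5 - 7: 11+9+7+7+14 = 48
The minimum is 32 via 2 - 3 - 5 - 7.

32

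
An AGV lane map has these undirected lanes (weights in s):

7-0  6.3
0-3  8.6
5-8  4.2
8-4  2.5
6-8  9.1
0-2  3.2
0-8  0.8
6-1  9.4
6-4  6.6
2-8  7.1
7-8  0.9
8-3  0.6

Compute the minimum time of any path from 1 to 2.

22.5 s

Compare a few routes:
1–6–4–8–2: 9.4+6.6+2.5+7.1 = 25.6
1–6–8–0–2: 9.4+9.1+0.8+3.2 = 22.5
The minimum is 22.5 s via 1–6–8–0–2.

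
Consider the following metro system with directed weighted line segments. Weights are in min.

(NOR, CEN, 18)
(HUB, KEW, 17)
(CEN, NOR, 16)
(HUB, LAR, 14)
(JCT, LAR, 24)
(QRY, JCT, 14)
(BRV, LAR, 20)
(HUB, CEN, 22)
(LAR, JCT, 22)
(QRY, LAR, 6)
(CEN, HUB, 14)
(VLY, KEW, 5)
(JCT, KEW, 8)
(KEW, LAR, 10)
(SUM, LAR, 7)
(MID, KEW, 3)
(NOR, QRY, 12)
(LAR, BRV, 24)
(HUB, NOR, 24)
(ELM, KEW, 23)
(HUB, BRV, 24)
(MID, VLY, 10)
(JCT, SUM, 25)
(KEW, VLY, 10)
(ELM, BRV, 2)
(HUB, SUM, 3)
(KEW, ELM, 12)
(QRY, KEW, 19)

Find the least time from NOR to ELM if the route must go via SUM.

Shortest NOR→SUM: NOR–CEN–HUB–SUM = 35
Shortest SUM→ELM: SUM–LAR–JCT–KEW–ELM = 49
Total via SUM: 35 + 49 = 84 min.

84 min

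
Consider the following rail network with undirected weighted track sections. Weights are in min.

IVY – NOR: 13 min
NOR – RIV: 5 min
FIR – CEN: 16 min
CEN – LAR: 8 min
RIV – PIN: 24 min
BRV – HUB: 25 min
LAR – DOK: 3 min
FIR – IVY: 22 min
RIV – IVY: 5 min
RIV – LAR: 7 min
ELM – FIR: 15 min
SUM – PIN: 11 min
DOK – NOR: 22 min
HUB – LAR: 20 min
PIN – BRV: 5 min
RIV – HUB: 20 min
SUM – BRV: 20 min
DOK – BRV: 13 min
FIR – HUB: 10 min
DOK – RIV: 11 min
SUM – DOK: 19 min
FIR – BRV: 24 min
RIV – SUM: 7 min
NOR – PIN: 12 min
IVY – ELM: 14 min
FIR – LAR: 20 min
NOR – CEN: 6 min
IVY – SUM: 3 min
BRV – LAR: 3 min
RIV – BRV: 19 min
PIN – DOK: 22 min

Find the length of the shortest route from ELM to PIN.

28 min

Settle nodes by increasing distance from ELM:
ELM: 0
IVY: 14  (via ELM)
FIR: 15  (via ELM)
SUM: 17  (via IVY)
RIV: 19  (via IVY)
NOR: 24  (via RIV)
HUB: 25  (via FIR)
LAR: 26  (via RIV)
PIN: 28  (via SUM)
Shortest route: ELM → IVY → SUM → PIN = 28 min.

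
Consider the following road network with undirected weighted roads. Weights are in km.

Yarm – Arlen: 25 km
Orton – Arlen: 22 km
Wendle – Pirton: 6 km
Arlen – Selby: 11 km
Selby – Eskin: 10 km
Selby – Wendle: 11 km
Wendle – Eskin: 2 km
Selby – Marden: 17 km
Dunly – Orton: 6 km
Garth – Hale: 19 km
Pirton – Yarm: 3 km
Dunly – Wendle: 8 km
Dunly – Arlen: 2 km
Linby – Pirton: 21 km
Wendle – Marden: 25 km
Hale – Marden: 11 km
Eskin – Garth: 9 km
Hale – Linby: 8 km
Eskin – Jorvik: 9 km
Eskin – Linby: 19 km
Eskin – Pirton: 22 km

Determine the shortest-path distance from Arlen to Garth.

Settle nodes by increasing distance from Arlen:
Arlen: 0
Dunly: 2  (via Arlen)
Orton: 8  (via Dunly)
Wendle: 10  (via Dunly)
Selby: 11  (via Arlen)
Eskin: 12  (via Wendle)
Pirton: 16  (via Wendle)
Yarm: 19  (via Pirton)
Jorvik: 21  (via Eskin)
Garth: 21  (via Eskin)
Shortest route: Arlen → Dunly → Wendle → Eskin → Garth = 21 km.

21 km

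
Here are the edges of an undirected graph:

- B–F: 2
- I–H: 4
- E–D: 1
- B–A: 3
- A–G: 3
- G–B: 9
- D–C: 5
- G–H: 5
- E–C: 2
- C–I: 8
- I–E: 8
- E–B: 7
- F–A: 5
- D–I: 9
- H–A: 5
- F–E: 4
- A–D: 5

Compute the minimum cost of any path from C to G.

11

Candidate routes:
C–E–F–B–A–G: 2+4+2+3+3 = 14
C–E–F–A–G: 2+4+5+3 = 14
C–E–D–A–G: 2+1+5+3 = 11
C–D–A–G: 5+5+3 = 13
The minimum is 11 via C–E–D–A–G.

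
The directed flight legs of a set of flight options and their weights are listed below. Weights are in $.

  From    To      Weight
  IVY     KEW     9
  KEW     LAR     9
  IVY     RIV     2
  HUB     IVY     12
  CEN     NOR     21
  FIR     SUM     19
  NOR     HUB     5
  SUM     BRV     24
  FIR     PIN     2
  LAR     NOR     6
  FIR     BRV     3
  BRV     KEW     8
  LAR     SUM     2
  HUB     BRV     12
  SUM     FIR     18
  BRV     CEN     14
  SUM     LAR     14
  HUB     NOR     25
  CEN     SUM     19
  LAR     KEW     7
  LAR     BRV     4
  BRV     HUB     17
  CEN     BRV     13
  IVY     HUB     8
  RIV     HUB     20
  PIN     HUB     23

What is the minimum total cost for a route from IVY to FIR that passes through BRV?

$57

Best IVY to BRV: IVY–HUB–BRV costing 20
Best BRV to FIR: BRV–KEW–LAR–SUM–FIR costing 37
Total via BRV: 20 + 37 = $57.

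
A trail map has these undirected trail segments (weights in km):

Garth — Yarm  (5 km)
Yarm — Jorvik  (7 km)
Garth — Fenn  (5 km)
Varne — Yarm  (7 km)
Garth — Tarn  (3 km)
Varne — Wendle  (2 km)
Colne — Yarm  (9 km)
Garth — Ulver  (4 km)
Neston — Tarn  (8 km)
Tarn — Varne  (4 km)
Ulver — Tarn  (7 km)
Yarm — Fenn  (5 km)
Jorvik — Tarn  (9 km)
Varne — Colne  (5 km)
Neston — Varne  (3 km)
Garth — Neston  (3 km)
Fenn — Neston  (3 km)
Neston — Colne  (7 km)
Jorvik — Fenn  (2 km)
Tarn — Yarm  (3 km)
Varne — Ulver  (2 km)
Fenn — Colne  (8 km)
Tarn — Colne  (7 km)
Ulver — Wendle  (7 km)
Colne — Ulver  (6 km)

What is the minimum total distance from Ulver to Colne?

6 km

Shortest distances from Ulver:
Ulver: 0
Varne: 2  (via Ulver)
Wendle: 4  (via Varne)
Garth: 4  (via Ulver)
Neston: 5  (via Varne)
Colne: 6  (via Ulver)
Shortest route: Ulver → Colne = 6 km.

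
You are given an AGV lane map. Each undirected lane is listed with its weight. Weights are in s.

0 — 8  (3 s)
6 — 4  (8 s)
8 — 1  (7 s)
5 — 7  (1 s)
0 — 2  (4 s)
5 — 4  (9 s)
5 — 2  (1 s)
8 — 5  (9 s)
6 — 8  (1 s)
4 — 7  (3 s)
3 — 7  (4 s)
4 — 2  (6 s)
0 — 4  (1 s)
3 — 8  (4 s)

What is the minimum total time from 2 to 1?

14 s

Enumerating some paths:
2–5–7–4–0–8–1: 1+1+3+1+3+7 = 16
2–0–8–1: 4+3+7 = 14
Cheapest is 2–0–8–1 at 14 s.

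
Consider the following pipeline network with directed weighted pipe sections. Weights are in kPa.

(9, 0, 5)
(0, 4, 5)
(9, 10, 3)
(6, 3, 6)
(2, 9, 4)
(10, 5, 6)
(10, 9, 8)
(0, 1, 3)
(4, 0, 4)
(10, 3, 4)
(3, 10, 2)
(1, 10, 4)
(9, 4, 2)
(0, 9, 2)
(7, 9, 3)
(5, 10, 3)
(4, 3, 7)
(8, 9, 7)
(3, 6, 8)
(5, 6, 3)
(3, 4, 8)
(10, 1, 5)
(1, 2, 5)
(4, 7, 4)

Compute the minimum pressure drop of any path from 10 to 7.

14 kPa

Running Dijkstra from 10:
10: 0
3: 4  (via 10)
1: 5  (via 10)
5: 6  (via 10)
9: 8  (via 10)
6: 9  (via 5)
2: 10  (via 1)
4: 10  (via 9)
0: 13  (via 9)
7: 14  (via 4)
Shortest route: 10–9–4–7 = 14 kPa.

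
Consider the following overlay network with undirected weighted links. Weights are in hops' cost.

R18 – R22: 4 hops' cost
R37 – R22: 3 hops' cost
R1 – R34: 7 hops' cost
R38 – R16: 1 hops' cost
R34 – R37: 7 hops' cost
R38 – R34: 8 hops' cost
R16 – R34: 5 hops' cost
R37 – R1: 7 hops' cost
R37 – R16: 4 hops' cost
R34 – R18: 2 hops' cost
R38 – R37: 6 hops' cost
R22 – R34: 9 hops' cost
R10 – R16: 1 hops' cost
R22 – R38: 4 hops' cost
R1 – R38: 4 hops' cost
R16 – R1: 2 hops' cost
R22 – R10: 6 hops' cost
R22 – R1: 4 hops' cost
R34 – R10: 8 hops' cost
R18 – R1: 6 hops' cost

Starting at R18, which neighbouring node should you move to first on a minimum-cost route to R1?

R1

Compare a few routes:
R18–R34–R1: 2+7 = 9
R18–R22–R1: 4+4 = 8
R18–R1: 6 = 6
R18–R34–R16–R1: 2+5+2 = 9
The minimum is 6 hops' cost via R18–R1.
So from R18 the first move is to R1.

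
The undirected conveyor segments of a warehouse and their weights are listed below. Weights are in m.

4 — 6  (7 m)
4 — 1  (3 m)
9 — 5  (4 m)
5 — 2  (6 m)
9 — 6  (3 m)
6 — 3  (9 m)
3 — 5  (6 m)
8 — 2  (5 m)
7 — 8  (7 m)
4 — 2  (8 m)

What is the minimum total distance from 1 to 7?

Running Dijkstra from 1:
1: 0
4: 3  (via 1)
6: 10  (via 4)
2: 11  (via 4)
9: 13  (via 6)
8: 16  (via 2)
5: 17  (via 2)
3: 19  (via 6)
7: 23  (via 8)
Shortest route: 1–4–2–8–7 = 23 m.

23 m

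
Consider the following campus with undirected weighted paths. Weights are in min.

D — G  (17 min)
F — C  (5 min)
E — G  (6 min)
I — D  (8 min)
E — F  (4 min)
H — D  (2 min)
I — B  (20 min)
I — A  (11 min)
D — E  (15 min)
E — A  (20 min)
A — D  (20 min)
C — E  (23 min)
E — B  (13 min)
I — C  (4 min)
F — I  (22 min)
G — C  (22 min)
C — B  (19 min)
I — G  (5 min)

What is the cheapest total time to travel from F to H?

Compare a few routes:
F → E → D → H: 4+15+2 = 21
F → C → I → D → H: 5+4+8+2 = 19
The minimum is 19 min via F → C → I → D → H.

19 min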